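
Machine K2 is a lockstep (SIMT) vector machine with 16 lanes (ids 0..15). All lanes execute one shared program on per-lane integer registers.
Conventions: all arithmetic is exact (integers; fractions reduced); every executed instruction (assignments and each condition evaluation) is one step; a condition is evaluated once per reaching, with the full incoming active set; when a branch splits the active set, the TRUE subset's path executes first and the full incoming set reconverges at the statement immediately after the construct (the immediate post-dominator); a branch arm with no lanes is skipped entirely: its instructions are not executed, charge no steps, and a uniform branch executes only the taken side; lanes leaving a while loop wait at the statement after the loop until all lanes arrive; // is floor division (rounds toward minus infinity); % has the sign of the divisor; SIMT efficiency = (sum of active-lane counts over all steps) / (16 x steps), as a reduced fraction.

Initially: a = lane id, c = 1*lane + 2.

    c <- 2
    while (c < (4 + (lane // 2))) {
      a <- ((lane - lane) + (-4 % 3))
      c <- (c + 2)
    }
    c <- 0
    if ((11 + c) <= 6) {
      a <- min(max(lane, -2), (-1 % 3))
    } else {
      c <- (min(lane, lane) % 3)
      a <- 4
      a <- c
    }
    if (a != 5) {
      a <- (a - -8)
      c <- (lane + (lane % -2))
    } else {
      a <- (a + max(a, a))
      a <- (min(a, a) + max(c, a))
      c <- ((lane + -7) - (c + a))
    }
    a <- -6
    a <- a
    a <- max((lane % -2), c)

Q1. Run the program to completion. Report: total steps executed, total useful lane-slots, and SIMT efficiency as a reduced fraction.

Answer: 28 steps, 352 useful, 11/14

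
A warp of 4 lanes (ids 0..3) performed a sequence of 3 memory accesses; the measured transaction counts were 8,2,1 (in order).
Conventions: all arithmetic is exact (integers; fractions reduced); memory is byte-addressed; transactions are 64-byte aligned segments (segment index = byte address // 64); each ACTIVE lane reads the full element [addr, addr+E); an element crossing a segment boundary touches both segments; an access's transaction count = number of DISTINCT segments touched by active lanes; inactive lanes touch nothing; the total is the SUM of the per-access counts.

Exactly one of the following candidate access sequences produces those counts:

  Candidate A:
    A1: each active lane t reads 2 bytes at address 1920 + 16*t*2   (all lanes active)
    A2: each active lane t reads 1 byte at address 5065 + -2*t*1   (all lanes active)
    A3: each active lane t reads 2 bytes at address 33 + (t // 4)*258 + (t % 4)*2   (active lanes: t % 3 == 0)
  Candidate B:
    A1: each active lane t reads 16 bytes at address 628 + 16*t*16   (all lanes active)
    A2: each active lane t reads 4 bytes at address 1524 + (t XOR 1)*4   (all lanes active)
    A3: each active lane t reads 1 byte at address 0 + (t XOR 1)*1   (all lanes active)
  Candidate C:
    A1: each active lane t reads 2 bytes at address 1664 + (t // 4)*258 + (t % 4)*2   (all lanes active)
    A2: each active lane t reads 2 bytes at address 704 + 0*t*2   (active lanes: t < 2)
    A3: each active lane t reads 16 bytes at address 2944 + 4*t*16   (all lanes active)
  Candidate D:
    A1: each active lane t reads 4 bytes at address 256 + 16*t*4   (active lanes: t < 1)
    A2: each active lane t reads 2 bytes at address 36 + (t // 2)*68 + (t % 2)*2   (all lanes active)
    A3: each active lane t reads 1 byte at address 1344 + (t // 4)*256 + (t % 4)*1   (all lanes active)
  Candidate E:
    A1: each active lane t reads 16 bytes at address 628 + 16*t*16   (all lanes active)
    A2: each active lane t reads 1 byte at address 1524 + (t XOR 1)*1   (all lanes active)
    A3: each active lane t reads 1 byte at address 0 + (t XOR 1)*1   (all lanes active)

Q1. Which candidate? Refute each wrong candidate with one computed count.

A: A1 gives 2 transactions, not 8
C: A1 gives 1 transaction, not 8
D: A1 gives 1 transaction, not 8
E: A2 gives 1 transaction, not 2
B: all counts match (8,2,1)

Answer: B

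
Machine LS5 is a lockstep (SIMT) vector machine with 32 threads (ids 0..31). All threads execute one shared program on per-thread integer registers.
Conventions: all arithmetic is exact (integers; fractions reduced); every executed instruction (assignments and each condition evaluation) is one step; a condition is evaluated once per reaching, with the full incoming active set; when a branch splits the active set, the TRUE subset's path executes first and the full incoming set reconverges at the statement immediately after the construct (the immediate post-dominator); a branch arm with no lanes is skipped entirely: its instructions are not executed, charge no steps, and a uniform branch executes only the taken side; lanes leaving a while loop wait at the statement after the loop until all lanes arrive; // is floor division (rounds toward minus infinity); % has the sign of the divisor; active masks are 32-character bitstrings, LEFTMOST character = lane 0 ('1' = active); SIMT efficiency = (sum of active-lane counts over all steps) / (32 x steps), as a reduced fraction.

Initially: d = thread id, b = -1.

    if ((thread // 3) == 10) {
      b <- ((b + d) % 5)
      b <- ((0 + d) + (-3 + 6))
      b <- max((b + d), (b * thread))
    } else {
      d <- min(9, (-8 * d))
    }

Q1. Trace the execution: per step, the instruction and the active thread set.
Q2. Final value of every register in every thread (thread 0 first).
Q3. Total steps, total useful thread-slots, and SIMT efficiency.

step 0: eval ((thread // 3) == 10)   11111111111111111111111111111111
step 1: b <- ((b + d) % 5)           00000000000000000000000000000011
step 2: b <- ((0 + d) + (-3 + 6))    00000000000000000000000000000011
step 3: b <- max((b + d), (b * thread)) 00000000000000000000000000000011
step 4: d <- min(9, (-8 * d))        11111111111111111111111111111100

Answer: 5 steps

d: 0,-8,-16,-24,-32,-40,-48,-56,-64,-72,-80,-88,-96,-104,-112,-120,-128,-136,-144,-152,-160,-168,-176,-184,-192,-200,-208,-216,-224,-232,30,31
b: -1,-1,-1,-1,-1,-1,-1,-1,-1,-1,-1,-1,-1,-1,-1,-1,-1,-1,-1,-1,-1,-1,-1,-1,-1,-1,-1,-1,-1,-1,990,1054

steps = 5; useful = 68; efficiency = 68/160 = 17/40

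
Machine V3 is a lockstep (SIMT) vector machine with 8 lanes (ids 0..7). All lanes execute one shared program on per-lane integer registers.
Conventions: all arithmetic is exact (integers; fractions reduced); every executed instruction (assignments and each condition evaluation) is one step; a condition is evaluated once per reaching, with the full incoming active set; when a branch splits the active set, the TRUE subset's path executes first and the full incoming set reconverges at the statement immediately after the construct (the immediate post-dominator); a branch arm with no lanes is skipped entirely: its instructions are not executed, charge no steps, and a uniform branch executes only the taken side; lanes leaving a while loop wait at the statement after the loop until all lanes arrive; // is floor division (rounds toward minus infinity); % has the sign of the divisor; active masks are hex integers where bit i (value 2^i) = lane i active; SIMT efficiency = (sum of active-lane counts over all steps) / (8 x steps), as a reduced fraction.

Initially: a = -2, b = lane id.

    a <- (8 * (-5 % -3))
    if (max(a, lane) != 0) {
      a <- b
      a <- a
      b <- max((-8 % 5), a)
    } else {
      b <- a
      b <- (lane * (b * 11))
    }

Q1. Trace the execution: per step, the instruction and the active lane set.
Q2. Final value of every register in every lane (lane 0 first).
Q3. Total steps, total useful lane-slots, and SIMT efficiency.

step 0: a <- (8 * (-5 % -3))         0xff
step 1: eval (max(a, lane) != 0)     0xff
step 2: a <- b                       0xfe
step 3: a <- a                       0xfe
step 4: b <- max((-8 % 5), a)        0xfe
step 5: b <- a                       0x01
step 6: b <- (lane * (b * 11))       0x01

Answer: 7 steps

a: -16,1,2,3,4,5,6,7
b: 0,2,2,3,4,5,6,7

steps = 7; useful = 39; efficiency = 39/56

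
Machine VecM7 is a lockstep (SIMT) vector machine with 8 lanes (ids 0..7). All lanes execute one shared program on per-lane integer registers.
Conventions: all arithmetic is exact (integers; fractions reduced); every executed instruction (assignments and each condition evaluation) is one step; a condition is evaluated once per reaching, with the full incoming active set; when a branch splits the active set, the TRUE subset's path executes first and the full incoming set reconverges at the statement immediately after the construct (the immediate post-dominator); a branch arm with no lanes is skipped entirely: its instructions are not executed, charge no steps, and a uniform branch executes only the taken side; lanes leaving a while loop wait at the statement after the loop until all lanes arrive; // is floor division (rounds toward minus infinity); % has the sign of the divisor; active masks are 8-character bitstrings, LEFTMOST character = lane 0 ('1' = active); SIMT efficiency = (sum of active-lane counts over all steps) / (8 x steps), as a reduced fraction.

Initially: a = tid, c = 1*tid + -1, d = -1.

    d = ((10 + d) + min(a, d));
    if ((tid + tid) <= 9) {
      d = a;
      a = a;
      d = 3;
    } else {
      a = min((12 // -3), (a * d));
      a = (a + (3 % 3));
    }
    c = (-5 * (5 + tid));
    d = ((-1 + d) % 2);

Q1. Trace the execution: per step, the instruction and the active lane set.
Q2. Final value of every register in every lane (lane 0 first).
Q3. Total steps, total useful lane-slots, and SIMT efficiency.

step 0: d <- ((10 + d) + min(a, d))  11111111
step 1: eval ((tid + tid) <= 9)      11111111
step 2: d <- a                       11111000
step 3: a <- a                       11111000
step 4: d <- 3                       11111000
step 5: a <- min((12 // -3), (a * d)) 00000111
step 6: a <- (a + (3 % 3))           00000111
step 7: c <- (-5 * (5 + tid))        11111111
step 8: d <- ((-1 + d) % 2)          11111111

Answer: 9 steps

a: 0,1,2,3,4,-4,-4,-4
c: -25,-30,-35,-40,-45,-50,-55,-60
d: 0,0,0,0,0,1,1,1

steps = 9; useful = 53; efficiency = 53/72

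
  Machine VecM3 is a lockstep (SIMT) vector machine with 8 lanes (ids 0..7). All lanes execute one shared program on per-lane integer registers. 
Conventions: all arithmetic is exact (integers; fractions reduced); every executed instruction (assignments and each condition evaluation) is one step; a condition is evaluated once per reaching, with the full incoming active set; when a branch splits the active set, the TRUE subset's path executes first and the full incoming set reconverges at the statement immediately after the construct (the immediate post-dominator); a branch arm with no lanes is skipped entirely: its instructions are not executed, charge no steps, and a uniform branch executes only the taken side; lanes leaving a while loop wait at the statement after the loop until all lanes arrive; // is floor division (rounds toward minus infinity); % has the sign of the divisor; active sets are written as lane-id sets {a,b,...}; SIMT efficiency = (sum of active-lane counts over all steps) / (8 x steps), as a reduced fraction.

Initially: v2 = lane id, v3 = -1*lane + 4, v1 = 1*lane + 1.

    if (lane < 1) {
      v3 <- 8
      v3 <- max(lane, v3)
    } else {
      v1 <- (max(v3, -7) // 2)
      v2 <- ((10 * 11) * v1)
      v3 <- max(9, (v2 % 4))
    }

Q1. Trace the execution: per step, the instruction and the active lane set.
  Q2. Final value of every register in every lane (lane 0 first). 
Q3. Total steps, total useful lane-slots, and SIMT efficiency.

step 0: eval (lane < 1)              {0,1,2,3,4,5,6,7}
step 1: v3 <- 8                      {0}
step 2: v3 <- max(lane, v3)          {0}
step 3: v1 <- (max(v3, -7) // 2)     {1,2,3,4,5,6,7}
step 4: v2 <- ((10 * 11) * v1)       {1,2,3,4,5,6,7}
step 5: v3 <- max(9, (v2 % 4))       {1,2,3,4,5,6,7}

Answer: 6 steps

v2: 0,110,110,0,0,-110,-110,-220
v3: 8,9,9,9,9,9,9,9
v1: 1,1,1,0,0,-1,-1,-2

steps = 6; useful = 31; efficiency = 31/48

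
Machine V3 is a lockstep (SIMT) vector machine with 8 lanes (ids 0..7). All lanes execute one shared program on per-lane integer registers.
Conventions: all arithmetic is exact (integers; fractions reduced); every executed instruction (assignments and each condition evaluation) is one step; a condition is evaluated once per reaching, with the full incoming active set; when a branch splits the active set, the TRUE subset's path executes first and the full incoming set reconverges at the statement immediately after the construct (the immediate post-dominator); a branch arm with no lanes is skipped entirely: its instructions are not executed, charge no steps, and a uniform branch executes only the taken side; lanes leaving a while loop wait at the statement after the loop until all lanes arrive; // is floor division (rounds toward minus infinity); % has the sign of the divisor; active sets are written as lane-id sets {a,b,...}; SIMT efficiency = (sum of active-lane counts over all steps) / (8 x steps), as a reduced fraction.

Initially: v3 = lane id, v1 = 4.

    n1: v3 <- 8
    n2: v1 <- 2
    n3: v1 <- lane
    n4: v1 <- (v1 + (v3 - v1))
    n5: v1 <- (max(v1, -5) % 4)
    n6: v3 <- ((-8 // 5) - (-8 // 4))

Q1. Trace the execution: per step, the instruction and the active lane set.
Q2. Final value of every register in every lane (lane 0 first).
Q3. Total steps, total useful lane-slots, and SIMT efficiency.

step 0: v3 <- 8                      {0,1,2,3,4,5,6,7}
step 1: v1 <- 2                      {0,1,2,3,4,5,6,7}
step 2: v1 <- lane                   {0,1,2,3,4,5,6,7}
step 3: v1 <- (v1 + (v3 - v1))       {0,1,2,3,4,5,6,7}
step 4: v1 <- (max(v1, -5) % 4)      {0,1,2,3,4,5,6,7}
step 5: v3 <- ((-8 // 5) - (-8 // 4)) {0,1,2,3,4,5,6,7}

Answer: 6 steps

v3: 0,0,0,0,0,0,0,0
v1: 0,0,0,0,0,0,0,0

steps = 6; useful = 48; efficiency = 48/48 = 1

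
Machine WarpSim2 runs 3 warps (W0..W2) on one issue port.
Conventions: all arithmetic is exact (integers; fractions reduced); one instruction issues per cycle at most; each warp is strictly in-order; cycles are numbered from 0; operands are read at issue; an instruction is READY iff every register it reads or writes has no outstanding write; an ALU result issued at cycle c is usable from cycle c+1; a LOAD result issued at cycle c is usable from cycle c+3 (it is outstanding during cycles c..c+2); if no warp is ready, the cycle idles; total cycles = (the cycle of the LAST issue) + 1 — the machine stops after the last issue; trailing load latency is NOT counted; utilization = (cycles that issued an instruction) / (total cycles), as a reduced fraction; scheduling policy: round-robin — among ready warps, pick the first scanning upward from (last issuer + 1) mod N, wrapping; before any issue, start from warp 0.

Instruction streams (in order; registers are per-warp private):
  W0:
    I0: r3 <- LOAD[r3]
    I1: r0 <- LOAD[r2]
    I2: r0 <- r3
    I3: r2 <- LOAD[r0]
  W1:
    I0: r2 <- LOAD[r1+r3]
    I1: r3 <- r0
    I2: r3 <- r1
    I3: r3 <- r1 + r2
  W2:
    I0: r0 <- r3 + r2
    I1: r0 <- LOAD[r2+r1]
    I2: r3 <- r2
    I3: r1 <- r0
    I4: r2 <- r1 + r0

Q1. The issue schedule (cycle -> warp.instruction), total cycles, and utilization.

cycle 0: W0.I0
cycle 1: W1.I0
cycle 2: W2.I0
cycle 3: W0.I1
cycle 4: W1.I1
cycle 5: W2.I1
cycle 6: W0.I2
cycle 7: W1.I2
cycle 8: W2.I2
cycle 9: W0.I3
cycle 10: W1.I3
cycle 11: W2.I3
cycle 12: W2.I4

Answer: 13 cycles, utilization 1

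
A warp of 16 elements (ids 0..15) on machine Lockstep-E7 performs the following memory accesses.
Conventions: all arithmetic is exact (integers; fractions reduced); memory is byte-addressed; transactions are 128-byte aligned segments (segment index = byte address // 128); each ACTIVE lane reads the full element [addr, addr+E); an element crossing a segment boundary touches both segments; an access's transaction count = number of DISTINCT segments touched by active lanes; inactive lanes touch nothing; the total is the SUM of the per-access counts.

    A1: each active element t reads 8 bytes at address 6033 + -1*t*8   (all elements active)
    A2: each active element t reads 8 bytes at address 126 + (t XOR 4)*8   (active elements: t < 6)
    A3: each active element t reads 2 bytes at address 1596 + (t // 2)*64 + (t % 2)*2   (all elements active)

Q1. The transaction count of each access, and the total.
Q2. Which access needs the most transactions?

A1: 2 transactions
A2: 2 transactions
A3: 4 transactions

Answer: 2,2,4; total 8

Answer: A3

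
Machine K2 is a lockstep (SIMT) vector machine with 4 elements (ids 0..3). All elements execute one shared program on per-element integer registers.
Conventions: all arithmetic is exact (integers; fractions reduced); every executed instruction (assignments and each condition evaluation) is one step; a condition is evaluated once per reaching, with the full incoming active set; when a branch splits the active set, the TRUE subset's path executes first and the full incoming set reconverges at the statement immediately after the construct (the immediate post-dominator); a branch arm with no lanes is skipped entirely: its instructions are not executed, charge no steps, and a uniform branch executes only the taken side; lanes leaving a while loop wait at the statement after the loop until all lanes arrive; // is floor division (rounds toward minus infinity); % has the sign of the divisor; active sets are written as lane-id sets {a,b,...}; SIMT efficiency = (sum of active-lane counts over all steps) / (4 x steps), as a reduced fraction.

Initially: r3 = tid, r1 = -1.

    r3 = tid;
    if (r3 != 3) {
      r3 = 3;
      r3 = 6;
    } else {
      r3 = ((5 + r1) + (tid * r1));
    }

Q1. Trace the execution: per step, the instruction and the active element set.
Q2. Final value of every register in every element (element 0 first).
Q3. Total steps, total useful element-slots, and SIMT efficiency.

step 0: r3 <- tid                    {0,1,2,3}
step 1: eval (r3 != 3)               {0,1,2,3}
step 2: r3 <- 3                      {0,1,2}
step 3: r3 <- 6                      {0,1,2}
step 4: r3 <- ((5 + r1) + (tid * r1)) {3}

Answer: 5 steps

r3: 6,6,6,1
r1: -1,-1,-1,-1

steps = 5; useful = 15; efficiency = 15/20 = 3/4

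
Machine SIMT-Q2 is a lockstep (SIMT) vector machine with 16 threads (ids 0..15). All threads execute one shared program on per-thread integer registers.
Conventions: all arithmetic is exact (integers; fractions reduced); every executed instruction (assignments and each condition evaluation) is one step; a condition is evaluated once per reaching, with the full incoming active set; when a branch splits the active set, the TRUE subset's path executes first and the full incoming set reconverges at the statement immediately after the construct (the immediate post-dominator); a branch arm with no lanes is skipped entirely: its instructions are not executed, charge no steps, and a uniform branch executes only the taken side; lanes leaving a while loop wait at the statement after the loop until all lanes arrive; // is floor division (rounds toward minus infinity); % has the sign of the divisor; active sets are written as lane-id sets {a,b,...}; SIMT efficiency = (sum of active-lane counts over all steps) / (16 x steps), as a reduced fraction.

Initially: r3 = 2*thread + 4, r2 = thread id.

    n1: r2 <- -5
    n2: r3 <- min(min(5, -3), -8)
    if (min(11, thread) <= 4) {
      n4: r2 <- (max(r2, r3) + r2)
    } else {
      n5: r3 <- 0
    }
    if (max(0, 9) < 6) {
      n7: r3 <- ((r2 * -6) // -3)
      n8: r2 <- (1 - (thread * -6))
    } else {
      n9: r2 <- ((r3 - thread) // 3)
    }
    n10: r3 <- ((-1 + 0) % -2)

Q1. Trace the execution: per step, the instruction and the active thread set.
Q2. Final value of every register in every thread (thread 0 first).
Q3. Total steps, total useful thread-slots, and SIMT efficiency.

step 0: r2 <- -5                     {0,1,2,3,4,5,6,7,8,9,10,11,12,13,14,15}
step 1: r3 <- min(min(5, -3), -8)    {0,1,2,3,4,5,6,7,8,9,10,11,12,13,14,15}
step 2: eval (min(11, thread) <= 4)  {0,1,2,3,4,5,6,7,8,9,10,11,12,13,14,15}
step 3: r2 <- (max(r2, r3) + r2)     {0,1,2,3,4}
step 4: r3 <- 0                      {5,6,7,8,9,10,11,12,13,14,15}
step 5: eval (max(0, 9) < 6)         {0,1,2,3,4,5,6,7,8,9,10,11,12,13,14,15}
step 6: r2 <- ((r3 - thread) // 3)   {0,1,2,3,4,5,6,7,8,9,10,11,12,13,14,15}
step 7: r3 <- ((-1 + 0) % -2)        {0,1,2,3,4,5,6,7,8,9,10,11,12,13,14,15}

Answer: 8 steps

r3: -1,-1,-1,-1,-1,-1,-1,-1,-1,-1,-1,-1,-1,-1,-1,-1
r2: -3,-3,-4,-4,-4,-2,-2,-3,-3,-3,-4,-4,-4,-5,-5,-5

steps = 8; useful = 112; efficiency = 112/128 = 7/8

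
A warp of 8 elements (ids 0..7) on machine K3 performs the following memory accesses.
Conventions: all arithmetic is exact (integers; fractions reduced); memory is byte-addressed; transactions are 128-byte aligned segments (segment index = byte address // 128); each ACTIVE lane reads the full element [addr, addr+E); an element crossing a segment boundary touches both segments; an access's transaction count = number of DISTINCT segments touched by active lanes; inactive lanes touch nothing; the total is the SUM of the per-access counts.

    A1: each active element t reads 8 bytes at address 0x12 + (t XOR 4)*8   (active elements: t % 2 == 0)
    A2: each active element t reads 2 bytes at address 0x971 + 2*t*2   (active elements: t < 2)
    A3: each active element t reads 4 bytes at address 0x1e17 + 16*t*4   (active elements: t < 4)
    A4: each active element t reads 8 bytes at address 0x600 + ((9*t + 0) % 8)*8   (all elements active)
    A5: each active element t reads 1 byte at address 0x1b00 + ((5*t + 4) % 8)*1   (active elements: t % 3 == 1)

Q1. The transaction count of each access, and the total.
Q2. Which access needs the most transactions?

A1: 1 transaction
A2: 1 transaction
A3: 2 transactions
A4: 1 transaction
A5: 1 transaction

Answer: 1,1,2,1,1; total 6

Answer: A3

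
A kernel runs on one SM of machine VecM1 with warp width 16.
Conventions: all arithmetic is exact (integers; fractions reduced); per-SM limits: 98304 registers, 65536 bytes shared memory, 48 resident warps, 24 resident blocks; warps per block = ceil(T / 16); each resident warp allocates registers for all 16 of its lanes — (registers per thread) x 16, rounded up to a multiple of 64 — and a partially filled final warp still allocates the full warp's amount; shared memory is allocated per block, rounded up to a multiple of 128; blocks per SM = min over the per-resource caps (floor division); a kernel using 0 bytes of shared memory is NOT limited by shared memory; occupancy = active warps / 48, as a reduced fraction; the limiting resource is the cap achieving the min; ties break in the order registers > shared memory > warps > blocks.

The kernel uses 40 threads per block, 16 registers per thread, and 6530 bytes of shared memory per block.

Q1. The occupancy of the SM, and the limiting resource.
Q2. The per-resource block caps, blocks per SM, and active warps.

Answer: occupancy 9/16, limited by shared memory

registers: 128 blocks
shared memory: 9 blocks
warps: 16 blocks
blocks: 24 blocks

Answer: 9 blocks, 27 active warps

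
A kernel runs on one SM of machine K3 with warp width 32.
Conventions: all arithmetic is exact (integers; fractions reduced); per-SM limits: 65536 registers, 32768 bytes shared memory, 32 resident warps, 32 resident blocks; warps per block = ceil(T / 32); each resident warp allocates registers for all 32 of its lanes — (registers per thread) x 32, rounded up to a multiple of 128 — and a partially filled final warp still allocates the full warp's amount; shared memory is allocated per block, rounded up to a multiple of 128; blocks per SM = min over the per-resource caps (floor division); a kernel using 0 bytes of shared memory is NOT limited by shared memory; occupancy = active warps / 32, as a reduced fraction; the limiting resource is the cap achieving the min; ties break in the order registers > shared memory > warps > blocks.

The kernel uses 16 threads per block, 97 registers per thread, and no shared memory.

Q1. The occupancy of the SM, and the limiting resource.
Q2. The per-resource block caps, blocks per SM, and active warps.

Answer: occupancy 5/8, limited by registers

registers: 20 blocks
shared memory: no limit (kernel uses none)
warps: 32 blocks
blocks: 32 blocks

Answer: 20 blocks, 20 active warps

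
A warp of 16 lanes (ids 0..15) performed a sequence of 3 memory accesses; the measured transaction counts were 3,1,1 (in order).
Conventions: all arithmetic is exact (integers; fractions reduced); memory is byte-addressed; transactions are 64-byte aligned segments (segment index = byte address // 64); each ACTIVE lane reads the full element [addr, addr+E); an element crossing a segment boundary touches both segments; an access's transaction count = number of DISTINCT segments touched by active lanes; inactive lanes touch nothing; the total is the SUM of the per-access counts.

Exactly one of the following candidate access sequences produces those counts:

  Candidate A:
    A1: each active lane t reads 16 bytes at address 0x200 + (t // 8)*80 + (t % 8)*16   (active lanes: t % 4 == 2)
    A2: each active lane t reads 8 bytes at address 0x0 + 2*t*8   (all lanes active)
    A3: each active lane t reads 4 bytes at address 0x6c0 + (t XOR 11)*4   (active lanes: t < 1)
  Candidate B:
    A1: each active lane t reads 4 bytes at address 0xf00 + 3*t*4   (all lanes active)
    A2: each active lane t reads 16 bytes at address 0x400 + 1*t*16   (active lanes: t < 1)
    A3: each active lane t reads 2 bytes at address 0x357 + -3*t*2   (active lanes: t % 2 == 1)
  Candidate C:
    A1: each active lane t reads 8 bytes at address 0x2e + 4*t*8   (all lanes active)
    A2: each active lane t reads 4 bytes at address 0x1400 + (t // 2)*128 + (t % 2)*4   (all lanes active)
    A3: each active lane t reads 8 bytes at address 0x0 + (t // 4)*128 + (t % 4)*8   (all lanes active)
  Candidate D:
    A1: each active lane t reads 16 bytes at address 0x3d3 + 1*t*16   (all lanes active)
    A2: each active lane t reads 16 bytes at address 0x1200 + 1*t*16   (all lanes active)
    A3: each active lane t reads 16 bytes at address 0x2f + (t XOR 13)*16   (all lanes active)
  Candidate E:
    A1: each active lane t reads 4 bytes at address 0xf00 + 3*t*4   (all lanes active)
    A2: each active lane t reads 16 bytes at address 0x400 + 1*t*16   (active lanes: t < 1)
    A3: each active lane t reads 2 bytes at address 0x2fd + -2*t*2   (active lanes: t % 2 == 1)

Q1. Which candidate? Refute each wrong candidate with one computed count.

A: A2 gives 4 transactions, not 1
B: A3 gives 3 transactions, not 1
C: A1 gives 9 transactions, not 3
D: A1 gives 5 transactions, not 3
E: all counts match (3,1,1)

Answer: E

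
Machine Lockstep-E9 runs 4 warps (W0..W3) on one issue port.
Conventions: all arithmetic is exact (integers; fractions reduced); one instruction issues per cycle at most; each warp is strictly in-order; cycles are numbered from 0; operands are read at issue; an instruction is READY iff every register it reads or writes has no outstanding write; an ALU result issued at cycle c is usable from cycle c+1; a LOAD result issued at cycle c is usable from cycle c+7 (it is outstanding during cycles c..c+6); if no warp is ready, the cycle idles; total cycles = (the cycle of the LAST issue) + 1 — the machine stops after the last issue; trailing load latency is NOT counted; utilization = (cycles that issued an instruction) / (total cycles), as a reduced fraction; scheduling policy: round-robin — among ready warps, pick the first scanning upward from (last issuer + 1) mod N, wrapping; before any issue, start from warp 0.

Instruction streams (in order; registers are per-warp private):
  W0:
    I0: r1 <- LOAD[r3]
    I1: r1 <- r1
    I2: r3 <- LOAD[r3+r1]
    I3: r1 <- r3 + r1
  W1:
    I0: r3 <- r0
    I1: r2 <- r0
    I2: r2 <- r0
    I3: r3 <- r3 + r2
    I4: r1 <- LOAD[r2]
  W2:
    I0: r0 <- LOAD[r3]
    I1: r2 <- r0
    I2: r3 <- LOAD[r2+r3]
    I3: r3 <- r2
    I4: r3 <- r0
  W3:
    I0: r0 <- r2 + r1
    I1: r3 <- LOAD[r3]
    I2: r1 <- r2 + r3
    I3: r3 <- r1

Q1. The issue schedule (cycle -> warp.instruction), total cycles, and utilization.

cycle 0: W0.I0
cycle 1: W1.I0
cycle 2: W2.I0
cycle 3: W3.I0
cycle 4: W1.I1
cycle 5: W3.I1
cycle 6: W1.I2
cycle 7: W0.I1
cycle 8: W1.I3
cycle 9: W2.I1
cycle 10: W0.I2
cycle 11: W1.I4
cycle 12: W2.I2
cycle 13: W3.I2
cycle 14: W3.I3
cycle 15: idle
cycle 16: idle
cycle 17: W0.I3
cycle 18: idle
cycle 19: W2.I3
cycle 20: W2.I4

Answer: 21 cycles, utilization 6/7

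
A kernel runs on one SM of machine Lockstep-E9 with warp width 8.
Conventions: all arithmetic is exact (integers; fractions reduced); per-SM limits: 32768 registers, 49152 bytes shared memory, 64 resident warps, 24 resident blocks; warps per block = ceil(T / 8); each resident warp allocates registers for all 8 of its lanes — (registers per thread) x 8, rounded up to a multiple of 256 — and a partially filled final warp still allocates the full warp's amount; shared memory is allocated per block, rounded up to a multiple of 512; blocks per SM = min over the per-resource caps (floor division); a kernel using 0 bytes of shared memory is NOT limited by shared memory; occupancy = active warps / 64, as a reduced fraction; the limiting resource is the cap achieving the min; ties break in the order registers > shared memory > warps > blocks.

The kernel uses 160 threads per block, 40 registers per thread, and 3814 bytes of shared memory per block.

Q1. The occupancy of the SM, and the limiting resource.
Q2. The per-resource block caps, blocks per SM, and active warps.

Answer: occupancy 15/16, limited by registers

registers: 3 blocks
shared memory: 12 blocks
warps: 3 blocks
blocks: 24 blocks

Answer: 3 blocks, 60 active warps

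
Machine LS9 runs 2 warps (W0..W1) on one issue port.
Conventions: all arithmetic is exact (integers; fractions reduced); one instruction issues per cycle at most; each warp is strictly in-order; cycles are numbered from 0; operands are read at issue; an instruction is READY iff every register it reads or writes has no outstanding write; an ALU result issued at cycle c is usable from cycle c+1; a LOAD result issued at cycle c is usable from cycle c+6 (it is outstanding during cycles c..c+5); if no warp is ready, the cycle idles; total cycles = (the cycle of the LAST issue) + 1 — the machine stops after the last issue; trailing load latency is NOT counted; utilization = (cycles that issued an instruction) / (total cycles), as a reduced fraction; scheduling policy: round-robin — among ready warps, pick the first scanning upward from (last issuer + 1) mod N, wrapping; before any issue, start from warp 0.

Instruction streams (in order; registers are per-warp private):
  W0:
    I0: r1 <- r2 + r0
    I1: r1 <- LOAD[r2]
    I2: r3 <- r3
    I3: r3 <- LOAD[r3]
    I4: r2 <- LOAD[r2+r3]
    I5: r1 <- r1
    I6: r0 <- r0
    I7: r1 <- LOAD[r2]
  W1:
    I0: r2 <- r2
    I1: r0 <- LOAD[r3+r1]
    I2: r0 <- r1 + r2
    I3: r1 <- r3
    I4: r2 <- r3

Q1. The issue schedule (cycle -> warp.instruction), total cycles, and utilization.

cycle 0: W0.I0
cycle 1: W1.I0
cycle 2: W0.I1
cycle 3: W1.I1
cycle 4: W0.I2
cycle 5: W0.I3
cycle 6: idle
cycle 7: idle
cycle 8: idle
cycle 9: W1.I2
cycle 10: W1.I3
cycle 11: W0.I4
cycle 12: W1.I4
cycle 13: W0.I5
cycle 14: W0.I6
cycle 15: idle
cycle 16: idle
cycle 17: W0.I7

Answer: 18 cycles, utilization 13/18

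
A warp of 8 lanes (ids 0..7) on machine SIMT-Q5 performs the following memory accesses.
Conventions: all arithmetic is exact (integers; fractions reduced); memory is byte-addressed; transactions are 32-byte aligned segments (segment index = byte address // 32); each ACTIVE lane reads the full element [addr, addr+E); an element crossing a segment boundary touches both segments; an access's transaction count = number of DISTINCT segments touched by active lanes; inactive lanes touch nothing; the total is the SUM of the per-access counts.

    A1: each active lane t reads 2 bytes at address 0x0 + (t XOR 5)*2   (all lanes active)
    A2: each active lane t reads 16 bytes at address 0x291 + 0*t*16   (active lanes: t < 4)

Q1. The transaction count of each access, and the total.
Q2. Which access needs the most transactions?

A1: 1 transaction
A2: 2 transactions

Answer: 1,2; total 3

Answer: A2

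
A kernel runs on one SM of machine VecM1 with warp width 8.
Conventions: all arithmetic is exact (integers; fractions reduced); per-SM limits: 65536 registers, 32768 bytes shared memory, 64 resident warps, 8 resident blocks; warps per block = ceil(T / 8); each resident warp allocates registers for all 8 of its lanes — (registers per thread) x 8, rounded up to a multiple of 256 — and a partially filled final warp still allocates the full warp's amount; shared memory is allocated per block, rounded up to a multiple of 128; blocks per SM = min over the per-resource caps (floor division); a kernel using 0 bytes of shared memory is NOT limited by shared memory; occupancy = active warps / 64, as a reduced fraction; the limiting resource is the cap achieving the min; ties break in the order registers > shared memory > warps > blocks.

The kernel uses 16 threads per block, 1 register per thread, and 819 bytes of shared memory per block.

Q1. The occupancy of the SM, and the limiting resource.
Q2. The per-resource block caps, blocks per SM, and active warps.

Answer: occupancy 1/4, limited by blocks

registers: 128 blocks
shared memory: 36 blocks
warps: 32 blocks
blocks: 8 blocks

Answer: 8 blocks, 16 active warps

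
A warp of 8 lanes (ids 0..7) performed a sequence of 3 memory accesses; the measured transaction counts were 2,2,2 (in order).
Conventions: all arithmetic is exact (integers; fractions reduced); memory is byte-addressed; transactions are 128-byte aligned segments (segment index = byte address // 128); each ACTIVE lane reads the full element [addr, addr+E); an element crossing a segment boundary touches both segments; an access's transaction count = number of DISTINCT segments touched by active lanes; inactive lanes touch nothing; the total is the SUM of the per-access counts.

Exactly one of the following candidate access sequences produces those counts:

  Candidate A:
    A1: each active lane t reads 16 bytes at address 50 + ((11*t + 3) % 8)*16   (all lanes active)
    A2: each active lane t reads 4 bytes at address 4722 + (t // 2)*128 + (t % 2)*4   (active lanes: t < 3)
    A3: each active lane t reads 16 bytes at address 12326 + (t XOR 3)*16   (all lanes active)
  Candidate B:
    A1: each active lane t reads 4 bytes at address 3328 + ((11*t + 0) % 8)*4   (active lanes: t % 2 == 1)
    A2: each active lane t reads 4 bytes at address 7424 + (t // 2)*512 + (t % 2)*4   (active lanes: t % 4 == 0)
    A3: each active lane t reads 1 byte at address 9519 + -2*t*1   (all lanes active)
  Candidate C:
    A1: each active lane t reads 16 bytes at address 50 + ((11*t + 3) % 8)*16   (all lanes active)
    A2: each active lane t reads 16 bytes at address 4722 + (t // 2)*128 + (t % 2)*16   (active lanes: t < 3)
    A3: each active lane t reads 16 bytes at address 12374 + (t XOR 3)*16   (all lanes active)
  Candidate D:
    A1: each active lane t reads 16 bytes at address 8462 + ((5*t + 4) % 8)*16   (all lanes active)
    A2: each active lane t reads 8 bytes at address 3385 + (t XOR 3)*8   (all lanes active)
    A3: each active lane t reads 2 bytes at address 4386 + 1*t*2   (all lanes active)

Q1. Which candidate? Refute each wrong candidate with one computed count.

B: A1 gives 1 transaction, not 2
C: A2 gives 3 transactions, not 2
D: A2 gives 1 transaction, not 2
A: all counts match (2,2,2)

Answer: A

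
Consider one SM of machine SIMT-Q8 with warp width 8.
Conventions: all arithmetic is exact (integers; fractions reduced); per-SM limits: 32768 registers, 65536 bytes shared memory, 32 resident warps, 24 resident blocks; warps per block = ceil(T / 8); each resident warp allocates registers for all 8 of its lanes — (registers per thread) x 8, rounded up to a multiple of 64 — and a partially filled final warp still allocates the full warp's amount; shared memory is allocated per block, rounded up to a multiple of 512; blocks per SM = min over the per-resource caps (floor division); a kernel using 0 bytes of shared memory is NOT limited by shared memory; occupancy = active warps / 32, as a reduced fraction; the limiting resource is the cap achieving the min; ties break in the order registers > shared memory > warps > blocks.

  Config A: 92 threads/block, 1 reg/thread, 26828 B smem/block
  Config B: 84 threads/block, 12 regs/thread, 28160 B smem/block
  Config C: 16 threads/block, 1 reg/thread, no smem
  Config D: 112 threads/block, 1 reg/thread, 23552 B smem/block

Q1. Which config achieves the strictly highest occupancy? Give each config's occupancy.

occupancies: A 3/4, B 11/16, C 1, D 7/8

Answer: C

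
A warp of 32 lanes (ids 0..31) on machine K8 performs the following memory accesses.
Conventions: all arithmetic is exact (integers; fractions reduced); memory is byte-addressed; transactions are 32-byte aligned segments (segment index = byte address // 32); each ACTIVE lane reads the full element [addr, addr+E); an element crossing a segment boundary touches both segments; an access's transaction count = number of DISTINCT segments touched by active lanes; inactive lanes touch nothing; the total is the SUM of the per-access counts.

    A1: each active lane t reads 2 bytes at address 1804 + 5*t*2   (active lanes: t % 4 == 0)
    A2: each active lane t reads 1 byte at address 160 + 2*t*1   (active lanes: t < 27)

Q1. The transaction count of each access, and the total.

A1: 8 transactions
A2: 2 transactions

Answer: 8,2; total 10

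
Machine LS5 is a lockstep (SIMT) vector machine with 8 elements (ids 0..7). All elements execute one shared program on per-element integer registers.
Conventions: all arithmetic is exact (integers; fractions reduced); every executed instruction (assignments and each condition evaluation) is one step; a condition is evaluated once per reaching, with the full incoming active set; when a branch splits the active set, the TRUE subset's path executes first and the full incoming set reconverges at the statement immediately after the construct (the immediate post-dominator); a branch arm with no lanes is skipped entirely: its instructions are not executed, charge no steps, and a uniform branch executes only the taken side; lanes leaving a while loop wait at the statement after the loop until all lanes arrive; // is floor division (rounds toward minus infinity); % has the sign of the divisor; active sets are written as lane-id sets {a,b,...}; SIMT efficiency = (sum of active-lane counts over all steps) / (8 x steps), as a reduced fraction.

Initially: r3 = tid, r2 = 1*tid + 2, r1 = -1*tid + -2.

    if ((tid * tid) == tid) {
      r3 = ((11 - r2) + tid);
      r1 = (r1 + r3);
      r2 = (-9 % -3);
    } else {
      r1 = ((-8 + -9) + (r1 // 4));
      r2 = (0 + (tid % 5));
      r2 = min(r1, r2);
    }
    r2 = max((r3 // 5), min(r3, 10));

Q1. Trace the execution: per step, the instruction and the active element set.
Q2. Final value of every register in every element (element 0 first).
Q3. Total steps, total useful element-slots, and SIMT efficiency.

step 0: eval ((tid * tid) == tid)    {0,1,2,3,4,5,6,7}
step 1: r3 <- ((11 - r2) + tid)      {0,1}
step 2: r1 <- (r1 + r3)              {0,1}
step 3: r2 <- (-9 % -3)              {0,1}
step 4: r1 <- ((-8 + -9) + (r1 // 4)) {2,3,4,5,6,7}
step 5: r2 <- (0 + (tid % 5))        {2,3,4,5,6,7}
step 6: r2 <- min(r1, r2)            {2,3,4,5,6,7}
step 7: r2 <- max((r3 // 5), min(r3, 10)) {0,1,2,3,4,5,6,7}

Answer: 8 steps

r3: 9,9,2,3,4,5,6,7
r2: 9,9,2,3,4,5,6,7
r1: 7,6,-18,-19,-19,-19,-19,-20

steps = 8; useful = 40; efficiency = 40/64 = 5/8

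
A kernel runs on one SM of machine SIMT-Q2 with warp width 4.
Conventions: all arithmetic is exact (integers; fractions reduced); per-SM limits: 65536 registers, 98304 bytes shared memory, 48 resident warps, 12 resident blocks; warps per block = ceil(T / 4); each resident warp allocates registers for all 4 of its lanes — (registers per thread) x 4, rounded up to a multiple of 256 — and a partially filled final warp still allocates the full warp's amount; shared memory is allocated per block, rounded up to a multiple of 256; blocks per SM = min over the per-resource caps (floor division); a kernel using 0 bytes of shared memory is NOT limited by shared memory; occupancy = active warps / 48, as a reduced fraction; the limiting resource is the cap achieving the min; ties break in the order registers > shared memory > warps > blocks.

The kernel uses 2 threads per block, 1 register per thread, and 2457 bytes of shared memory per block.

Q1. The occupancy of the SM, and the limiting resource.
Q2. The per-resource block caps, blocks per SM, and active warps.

Answer: occupancy 1/4, limited by blocks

registers: 256 blocks
shared memory: 38 blocks
warps: 48 blocks
blocks: 12 blocks

Answer: 12 blocks, 12 active warps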